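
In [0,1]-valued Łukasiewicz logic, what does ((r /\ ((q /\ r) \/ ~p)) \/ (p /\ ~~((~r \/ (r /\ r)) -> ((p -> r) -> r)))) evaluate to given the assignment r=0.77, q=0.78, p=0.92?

0.92

(q /\ r) = min(0.78, 0.77) = 0.77
~p: Łukasiewicz ¬ gives 1 − 0.92 = 0.08
((q /\ r) \/ ~p) = max(0.77, 0.08) = 0.77
(r /\ ((q /\ r) \/ ~p)) = min(0.77, 0.77) = 0.77
~r: Łukasiewicz ¬ gives 1 − 0.77 = 0.23
(r /\ r) = min(0.77, 0.77) = 0.77
(~r \/ (r /\ r)) = max(0.23, 0.77) = 0.77
(p -> r): min(1, 1 − 0.92 + 0.77) = 0.85
((p -> r) -> r): min(1, 1 − 0.85 + 0.77) = 0.92
((~r \/ (r /\ r)) -> ((p -> r) -> r)): min(1, 1 − 0.77 + 0.92) = 1
~((~r \/ (r /\ r)) -> ((p -> r) -> r)): Łukasiewicz ¬ gives 1 − 1 = 0
~~((~r \/ (r /\ r)) -> ((p -> r) -> r)): Łukasiewicz ¬ gives 1 − 0 = 1
(p /\ ~~((~r \/ (r /\ r)) -> ((p -> r) -> r))) = min(0.92, 1) = 0.92
((r /\ ((q /\ r) \/ ~p)) \/ (p /\ ~~((~r \/ (r /\ r)) -> ((p -> r) -> r)))) = max(0.77, 0.92) = 0.92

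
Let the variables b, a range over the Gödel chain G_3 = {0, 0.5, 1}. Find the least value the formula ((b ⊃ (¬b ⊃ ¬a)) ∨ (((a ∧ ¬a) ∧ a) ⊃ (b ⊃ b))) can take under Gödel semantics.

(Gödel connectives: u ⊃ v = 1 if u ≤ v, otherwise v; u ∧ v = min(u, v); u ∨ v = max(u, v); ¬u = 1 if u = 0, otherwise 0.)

Every assignment gives 1. For instance at b = 0, a = 0:
  ¬b: Gödel ¬ of 0 = 1 (operand is 0)
  ¬a: Gödel ¬ of 0 = 1 (operand is 0)
  (¬b ⊃ ¬a): 1 ≤ 1, so result = 1
  (b ⊃ (¬b ⊃ ¬a)): 0 ≤ 1, so result = 1
  ¬a: Gödel ¬ of 0 = 1 (operand is 0)
  (a ∧ ¬a) = min(0, 1) = 0
  ((a ∧ ¬a) ∧ a) = min(0, 0) = 0
  (b ⊃ b): 0 ≤ 0, so result = 1
  (((a ∧ ¬a) ∧ a) ⊃ (b ⊃ b)): 0 ≤ 1, so result = 1
  ((b ⊃ (¬b ⊃ ¬a)) ∨ (((a ∧ ¬a) ∧ a) ⊃ (b ⊃ b))) = max(1, 1) = 1
All 9 assignments give value 1 — the formula is a G_3-tautology.

1.00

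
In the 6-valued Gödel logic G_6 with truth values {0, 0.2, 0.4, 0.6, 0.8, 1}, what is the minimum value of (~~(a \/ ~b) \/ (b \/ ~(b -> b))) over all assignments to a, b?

0.20

The minimum is attained at a = 0, b = 0.2:
  ~b: Gödel ¬ of 0.2 = 0 (operand ≠ 0)
  (a \/ ~b) = max(0, 0) = 0
  ~(a \/ ~b): Gödel ¬ of 0 = 1 (operand is 0)
  ~~(a \/ ~b): Gödel ¬ of 1 = 0 (operand ≠ 0)
  (b -> b): 0.2 ≤ 0.2, so result = 1
  ~(b -> b): Gödel ¬ of 1 = 0 (operand ≠ 0)
  (b \/ ~(b -> b)) = max(0.2, 0) = 0.2
  (~~(a \/ ~b) \/ (b \/ ~(b -> b))) = max(0, 0.2) = 0.2
Checking all 36 assignments confirms none give a value below 0.20.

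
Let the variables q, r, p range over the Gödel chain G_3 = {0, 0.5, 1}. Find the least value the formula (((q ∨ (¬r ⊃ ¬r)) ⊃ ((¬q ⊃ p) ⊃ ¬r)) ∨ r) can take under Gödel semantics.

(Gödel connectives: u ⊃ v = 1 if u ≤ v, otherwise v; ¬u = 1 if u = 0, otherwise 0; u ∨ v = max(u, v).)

The minimum is attained at q = 0, r = 0.5, p = 0.5:
  ¬r: Gödel ¬ of 0.5 = 0 (operand ≠ 0)
  ¬r: Gödel ¬ of 0.5 = 0 (operand ≠ 0)
  (¬r ⊃ ¬r): 0 ≤ 0, so result = 1
  (q ∨ (¬r ⊃ ¬r)) = max(0, 1) = 1
  ¬q: Gödel ¬ of 0 = 1 (operand is 0)
  (¬q ⊃ p): 1 > 0.5, so result = 0.5
  ¬r: Gödel ¬ of 0.5 = 0 (operand ≠ 0)
  ((¬q ⊃ p) ⊃ ¬r): 0.5 > 0, so result = 0
  ((q ∨ (¬r ⊃ ¬r)) ⊃ ((¬q ⊃ p) ⊃ ¬r)): 1 > 0, so result = 0
  (((q ∨ (¬r ⊃ ¬r)) ⊃ ((¬q ⊃ p) ⊃ ¬r)) ∨ r) = max(0, 0.5) = 0.5
Checking all 27 assignments confirms none give a value below 0.50.

0.50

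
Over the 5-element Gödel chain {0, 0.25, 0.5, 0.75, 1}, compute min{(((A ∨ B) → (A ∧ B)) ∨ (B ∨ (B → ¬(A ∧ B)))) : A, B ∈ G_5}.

The minimum is attained at A = 0.5, B = 0.25:
  (A ∨ B) = max(0.5, 0.25) = 0.5
  (A ∧ B) = min(0.5, 0.25) = 0.25
  ((A ∨ B) → (A ∧ B)): 0.5 > 0.25, so result = 0.25
  (A ∧ B) = min(0.5, 0.25) = 0.25
  ¬(A ∧ B): Gödel ¬ of 0.25 = 0 (operand ≠ 0)
  (B → ¬(A ∧ B)): 0.25 > 0, so result = 0
  (B ∨ (B → ¬(A ∧ B))) = max(0.25, 0) = 0.25
  (((A ∨ B) → (A ∧ B)) ∨ (B ∨ (B → ¬(A ∧ B)))) = max(0.25, 0.25) = 0.25
Checking all 25 assignments confirms none give a value below 0.25.

0.25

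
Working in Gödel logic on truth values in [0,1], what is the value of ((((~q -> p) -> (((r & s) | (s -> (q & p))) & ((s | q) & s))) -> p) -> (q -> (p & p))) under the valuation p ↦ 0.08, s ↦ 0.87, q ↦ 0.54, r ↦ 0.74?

~q: Gödel ¬ of 0.54 = 0 (operand ≠ 0)
(~q -> p): 0 ≤ 0.08, so result = 1
(r & s) = min(0.74, 0.87) = 0.74
(q & p) = min(0.54, 0.08) = 0.08
(s -> (q & p)): 0.87 > 0.08, so result = 0.08
((r & s) | (s -> (q & p))) = max(0.74, 0.08) = 0.74
(s | q) = max(0.87, 0.54) = 0.87
((s | q) & s) = min(0.87, 0.87) = 0.87
(((r & s) | (s -> (q & p))) & ((s | q) & s)) = min(0.74, 0.87) = 0.74
((~q -> p) -> (((r & s) | (s -> (q & p))) & ((s | q) & s))): 1 > 0.74, so result = 0.74
(((~q -> p) -> (((r & s) | (s -> (q & p))) & ((s | q) & s))) -> p): 0.74 > 0.08, so result = 0.08
(p & p) = min(0.08, 0.08) = 0.08
(q -> (p & p)): 0.54 > 0.08, so result = 0.08
((((~q -> p) -> (((r & s) | (s -> (q & p))) & ((s | q) & s))) -> p) -> (q -> (p & p))): 0.08 ≤ 0.08, so result = 1

1.00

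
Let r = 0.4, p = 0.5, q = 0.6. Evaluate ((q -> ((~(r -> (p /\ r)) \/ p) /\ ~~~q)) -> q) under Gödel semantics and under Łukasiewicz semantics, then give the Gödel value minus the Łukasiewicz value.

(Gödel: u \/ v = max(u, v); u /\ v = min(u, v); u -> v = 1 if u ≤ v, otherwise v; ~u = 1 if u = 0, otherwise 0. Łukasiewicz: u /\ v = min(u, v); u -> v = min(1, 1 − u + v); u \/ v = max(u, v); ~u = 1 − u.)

Gödel evaluation:
  (p /\ r) = min(0.5, 0.4) = 0.4
  (r -> (p /\ r)): 0.4 ≤ 0.4, so result = 1
  ~(r -> (p /\ r)): Gödel ¬ of 1 = 0 (operand ≠ 0)
  (~(r -> (p /\ r)) \/ p) = max(0, 0.5) = 0.5
  ~q: Gödel ¬ of 0.6 = 0 (operand ≠ 0)
  ~~q: Gödel ¬ of 0 = 1 (operand is 0)
  ~~~q: Gödel ¬ of 1 = 0 (operand ≠ 0)
  ((~(r -> (p /\ r)) \/ p) /\ ~~~q) = min(0.5, 0) = 0
  (q -> ((~(r -> (p /\ r)) \/ p) /\ ~~~q)): 0.6 > 0, so result = 0
  ((q -> ((~(r -> (p /\ r)) \/ p) /\ ~~~q)) -> q): 0 ≤ 0.6, so result = 1
  Gödel value = 1
Łukasiewicz evaluation:
  (p /\ r) = min(0.5, 0.4) = 0.4
  (r -> (p /\ r)): min(1, 1 − 0.4 + 0.4) = 1
  ~(r -> (p /\ r)): Łukasiewicz ¬ gives 1 − 1 = 0
  (~(r -> (p /\ r)) \/ p) = max(0, 0.5) = 0.5
  ~q: Łukasiewicz ¬ gives 1 − 0.6 = 0.4
  ~~q: Łukasiewicz ¬ gives 1 − 0.4 = 0.6
  ~~~q: Łukasiewicz ¬ gives 1 − 0.6 = 0.4
  ((~(r -> (p /\ r)) \/ p) /\ ~~~q) = min(0.5, 0.4) = 0.4
  (q -> ((~(r -> (p /\ r)) \/ p) /\ ~~~q)): min(1, 1 − 0.6 + 0.4) = 0.8
  ((q -> ((~(r -> (p /\ r)) \/ p) /\ ~~~q)) -> q): min(1, 1 − 0.8 + 0.6) = 0.8
  Łukasiewicz value = 0.8
Difference: 1 − 0.8 = 0.20

0.20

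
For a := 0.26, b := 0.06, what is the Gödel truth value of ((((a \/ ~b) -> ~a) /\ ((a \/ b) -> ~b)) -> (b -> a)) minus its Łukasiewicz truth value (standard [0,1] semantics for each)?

0.00

Gödel evaluation:
  ~b: Gödel ¬ of 0.06 = 0 (operand ≠ 0)
  (a \/ ~b) = max(0.26, 0) = 0.26
  ~a: Gödel ¬ of 0.26 = 0 (operand ≠ 0)
  ((a \/ ~b) -> ~a): 0.26 > 0, so result = 0
  (a \/ b) = max(0.26, 0.06) = 0.26
  ~b: Gödel ¬ of 0.06 = 0 (operand ≠ 0)
  ((a \/ b) -> ~b): 0.26 > 0, so result = 0
  (((a \/ ~b) -> ~a) /\ ((a \/ b) -> ~b)) = min(0, 0) = 0
  (b -> a): 0.06 ≤ 0.26, so result = 1
  ((((a \/ ~b) -> ~a) /\ ((a \/ b) -> ~b)) -> (b -> a)): 0 ≤ 1, so result = 1
  Gödel value = 1
Łukasiewicz evaluation:
  ~b: Łukasiewicz ¬ gives 1 − 0.06 = 0.94
  (a \/ ~b) = max(0.26, 0.94) = 0.94
  ~a: Łukasiewicz ¬ gives 1 − 0.26 = 0.74
  ((a \/ ~b) -> ~a): min(1, 1 − 0.94 + 0.74) = 0.8
  (a \/ b) = max(0.26, 0.06) = 0.26
  ~b: Łukasiewicz ¬ gives 1 − 0.06 = 0.94
  ((a \/ b) -> ~b): min(1, 1 − 0.26 + 0.94) = 1
  (((a \/ ~b) -> ~a) /\ ((a \/ b) -> ~b)) = min(0.8, 1) = 0.8
  (b -> a): min(1, 1 − 0.06 + 0.26) = 1
  ((((a \/ ~b) -> ~a) /\ ((a \/ b) -> ~b)) -> (b -> a)): min(1, 1 − 0.8 + 1) = 1
  Łukasiewicz value = 1
Difference: 1 − 1 = 0.00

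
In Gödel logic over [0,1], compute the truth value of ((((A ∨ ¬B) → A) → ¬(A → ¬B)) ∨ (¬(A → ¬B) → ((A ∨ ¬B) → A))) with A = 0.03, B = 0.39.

1.00

¬B: Gödel ¬ of 0.39 = 0 (operand ≠ 0)
(A ∨ ¬B) = max(0.03, 0) = 0.03
((A ∨ ¬B) → A): 0.03 ≤ 0.03, so result = 1
¬B: Gödel ¬ of 0.39 = 0 (operand ≠ 0)
(A → ¬B): 0.03 > 0, so result = 0
¬(A → ¬B): Gödel ¬ of 0 = 1 (operand is 0)
(((A ∨ ¬B) → A) → ¬(A → ¬B)): 1 ≤ 1, so result = 1
¬B: Gödel ¬ of 0.39 = 0 (operand ≠ 0)
(A → ¬B): 0.03 > 0, so result = 0
¬(A → ¬B): Gödel ¬ of 0 = 1 (operand is 0)
¬B: Gödel ¬ of 0.39 = 0 (operand ≠ 0)
(A ∨ ¬B) = max(0.03, 0) = 0.03
((A ∨ ¬B) → A): 0.03 ≤ 0.03, so result = 1
(¬(A → ¬B) → ((A ∨ ¬B) → A)): 1 ≤ 1, so result = 1
((((A ∨ ¬B) → A) → ¬(A → ¬B)) ∨ (¬(A → ¬B) → ((A ∨ ¬B) → A))) = max(1, 1) = 1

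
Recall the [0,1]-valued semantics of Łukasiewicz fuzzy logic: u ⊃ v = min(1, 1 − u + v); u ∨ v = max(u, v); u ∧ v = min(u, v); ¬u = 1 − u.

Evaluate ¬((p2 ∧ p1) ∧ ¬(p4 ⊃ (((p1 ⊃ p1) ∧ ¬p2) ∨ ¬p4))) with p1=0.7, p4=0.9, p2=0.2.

0.90

(p2 ∧ p1) = min(0.2, 0.7) = 0.2
(p1 ⊃ p1): min(1, 1 − 0.7 + 0.7) = 1
¬p2: Łukasiewicz ¬ gives 1 − 0.2 = 0.8
((p1 ⊃ p1) ∧ ¬p2) = min(1, 0.8) = 0.8
¬p4: Łukasiewicz ¬ gives 1 − 0.9 = 0.1
(((p1 ⊃ p1) ∧ ¬p2) ∨ ¬p4) = max(0.8, 0.1) = 0.8
(p4 ⊃ (((p1 ⊃ p1) ∧ ¬p2) ∨ ¬p4)): min(1, 1 − 0.9 + 0.8) = 0.9
¬(p4 ⊃ (((p1 ⊃ p1) ∧ ¬p2) ∨ ¬p4)): Łukasiewicz ¬ gives 1 − 0.9 = 0.1
((p2 ∧ p1) ∧ ¬(p4 ⊃ (((p1 ⊃ p1) ∧ ¬p2) ∨ ¬p4))) = min(0.2, 0.1) = 0.1
¬((p2 ∧ p1) ∧ ¬(p4 ⊃ (((p1 ⊃ p1) ∧ ¬p2) ∨ ¬p4))): Łukasiewicz ¬ gives 1 − 0.1 = 0.9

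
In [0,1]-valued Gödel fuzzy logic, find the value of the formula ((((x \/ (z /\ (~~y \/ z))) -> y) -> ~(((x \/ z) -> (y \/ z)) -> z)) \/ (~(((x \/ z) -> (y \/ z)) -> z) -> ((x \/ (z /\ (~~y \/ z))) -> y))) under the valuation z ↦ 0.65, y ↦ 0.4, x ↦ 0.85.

1.00

~y: Gödel ¬ of 0.4 = 0 (operand ≠ 0)
~~y: Gödel ¬ of 0 = 1 (operand is 0)
(~~y \/ z) = max(1, 0.65) = 1
(z /\ (~~y \/ z)) = min(0.65, 1) = 0.65
(x \/ (z /\ (~~y \/ z))) = max(0.85, 0.65) = 0.85
((x \/ (z /\ (~~y \/ z))) -> y): 0.85 > 0.4, so result = 0.4
(x \/ z) = max(0.85, 0.65) = 0.85
(y \/ z) = max(0.4, 0.65) = 0.65
((x \/ z) -> (y \/ z)): 0.85 > 0.65, so result = 0.65
(((x \/ z) -> (y \/ z)) -> z): 0.65 ≤ 0.65, so result = 1
~(((x \/ z) -> (y \/ z)) -> z): Gödel ¬ of 1 = 0 (operand ≠ 0)
(((x \/ (z /\ (~~y \/ z))) -> y) -> ~(((x \/ z) -> (y \/ z)) -> z)): 0.4 > 0, so result = 0
(x \/ z) = max(0.85, 0.65) = 0.85
(y \/ z) = max(0.4, 0.65) = 0.65
((x \/ z) -> (y \/ z)): 0.85 > 0.65, so result = 0.65
(((x \/ z) -> (y \/ z)) -> z): 0.65 ≤ 0.65, so result = 1
~(((x \/ z) -> (y \/ z)) -> z): Gödel ¬ of 1 = 0 (operand ≠ 0)
~y: Gödel ¬ of 0.4 = 0 (operand ≠ 0)
~~y: Gödel ¬ of 0 = 1 (operand is 0)
(~~y \/ z) = max(1, 0.65) = 1
(z /\ (~~y \/ z)) = min(0.65, 1) = 0.65
(x \/ (z /\ (~~y \/ z))) = max(0.85, 0.65) = 0.85
((x \/ (z /\ (~~y \/ z))) -> y): 0.85 > 0.4, so result = 0.4
(~(((x \/ z) -> (y \/ z)) -> z) -> ((x \/ (z /\ (~~y \/ z))) -> y)): 0 ≤ 0.4, so result = 1
((((x \/ (z /\ (~~y \/ z))) -> y) -> ~(((x \/ z) -> (y \/ z)) -> z)) \/ (~(((x \/ z) -> (y \/ z)) -> z) -> ((x \/ (z /\ (~~y \/ z))) -> y))) = max(0, 1) = 1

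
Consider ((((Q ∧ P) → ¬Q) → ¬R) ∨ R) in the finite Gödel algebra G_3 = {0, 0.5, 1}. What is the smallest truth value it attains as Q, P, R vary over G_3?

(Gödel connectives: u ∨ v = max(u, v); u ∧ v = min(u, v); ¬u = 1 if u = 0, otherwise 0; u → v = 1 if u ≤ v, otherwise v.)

The minimum is attained at Q = 0, P = 0, R = 0.5:
  (Q ∧ P) = min(0, 0) = 0
  ¬Q: Gödel ¬ of 0 = 1 (operand is 0)
  ((Q ∧ P) → ¬Q): 0 ≤ 1, so result = 1
  ¬R: Gödel ¬ of 0.5 = 0 (operand ≠ 0)
  (((Q ∧ P) → ¬Q) → ¬R): 1 > 0, so result = 0
  ((((Q ∧ P) → ¬Q) → ¬R) ∨ R) = max(0, 0.5) = 0.5
Checking all 27 assignments confirms none give a value below 0.50.

0.50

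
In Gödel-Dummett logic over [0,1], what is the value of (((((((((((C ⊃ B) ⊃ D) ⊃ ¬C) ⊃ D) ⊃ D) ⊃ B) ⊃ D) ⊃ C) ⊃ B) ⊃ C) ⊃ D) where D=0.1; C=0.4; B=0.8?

(C ⊃ B): 0.4 ≤ 0.8, so result = 1
((C ⊃ B) ⊃ D): 1 > 0.1, so result = 0.1
¬C: Gödel ¬ of 0.4 = 0 (operand ≠ 0)
(((C ⊃ B) ⊃ D) ⊃ ¬C): 0.1 > 0, so result = 0
((((C ⊃ B) ⊃ D) ⊃ ¬C) ⊃ D): 0 ≤ 0.1, so result = 1
(((((C ⊃ B) ⊃ D) ⊃ ¬C) ⊃ D) ⊃ D): 1 > 0.1, so result = 0.1
((((((C ⊃ B) ⊃ D) ⊃ ¬C) ⊃ D) ⊃ D) ⊃ B): 0.1 ≤ 0.8, so result = 1
(((((((C ⊃ B) ⊃ D) ⊃ ¬C) ⊃ D) ⊃ D) ⊃ B) ⊃ D): 1 > 0.1, so result = 0.1
((((((((C ⊃ B) ⊃ D) ⊃ ¬C) ⊃ D) ⊃ D) ⊃ B) ⊃ D) ⊃ C): 0.1 ≤ 0.4, so result = 1
(((((((((C ⊃ B) ⊃ D) ⊃ ¬C) ⊃ D) ⊃ D) ⊃ B) ⊃ D) ⊃ C) ⊃ B): 1 > 0.8, so result = 0.8
((((((((((C ⊃ B) ⊃ D) ⊃ ¬C) ⊃ D) ⊃ D) ⊃ B) ⊃ D) ⊃ C) ⊃ B) ⊃ C): 0.8 > 0.4, so result = 0.4
(((((((((((C ⊃ B) ⊃ D) ⊃ ¬C) ⊃ D) ⊃ D) ⊃ B) ⊃ D) ⊃ C) ⊃ B) ⊃ C) ⊃ D): 0.4 > 0.1, so result = 0.1

0.10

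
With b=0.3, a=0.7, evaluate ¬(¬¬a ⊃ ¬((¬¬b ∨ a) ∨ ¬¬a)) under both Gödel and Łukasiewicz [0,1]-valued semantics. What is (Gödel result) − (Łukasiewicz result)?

0.60

Gödel evaluation:
  ¬a: Gödel ¬ of 0.7 = 0 (operand ≠ 0)
  ¬¬a: Gödel ¬ of 0 = 1 (operand is 0)
  ¬b: Gödel ¬ of 0.3 = 0 (operand ≠ 0)
  ¬¬b: Gödel ¬ of 0 = 1 (operand is 0)
  (¬¬b ∨ a) = max(1, 0.7) = 1
  ¬a: Gödel ¬ of 0.7 = 0 (operand ≠ 0)
  ¬¬a: Gödel ¬ of 0 = 1 (operand is 0)
  ((¬¬b ∨ a) ∨ ¬¬a) = max(1, 1) = 1
  ¬((¬¬b ∨ a) ∨ ¬¬a): Gödel ¬ of 1 = 0 (operand ≠ 0)
  (¬¬a ⊃ ¬((¬¬b ∨ a) ∨ ¬¬a)): 1 > 0, so result = 0
  ¬(¬¬a ⊃ ¬((¬¬b ∨ a) ∨ ¬¬a)): Gödel ¬ of 0 = 1 (operand is 0)
  Gödel value = 1
Łukasiewicz evaluation:
  ¬a: Łukasiewicz ¬ gives 1 − 0.7 = 0.3
  ¬¬a: Łukasiewicz ¬ gives 1 − 0.3 = 0.7
  ¬b: Łukasiewicz ¬ gives 1 − 0.3 = 0.7
  ¬¬b: Łukasiewicz ¬ gives 1 − 0.7 = 0.3
  (¬¬b ∨ a) = max(0.3, 0.7) = 0.7
  ¬a: Łukasiewicz ¬ gives 1 − 0.7 = 0.3
  ¬¬a: Łukasiewicz ¬ gives 1 − 0.3 = 0.7
  ((¬¬b ∨ a) ∨ ¬¬a) = max(0.7, 0.7) = 0.7
  ¬((¬¬b ∨ a) ∨ ¬¬a): Łukasiewicz ¬ gives 1 − 0.7 = 0.3
  (¬¬a ⊃ ¬((¬¬b ∨ a) ∨ ¬¬a)): min(1, 1 − 0.7 + 0.3) = 0.6
  ¬(¬¬a ⊃ ¬((¬¬b ∨ a) ∨ ¬¬a)): Łukasiewicz ¬ gives 1 − 0.6 = 0.4
  Łukasiewicz value = 0.4
Difference: 1 − 0.4 = 0.60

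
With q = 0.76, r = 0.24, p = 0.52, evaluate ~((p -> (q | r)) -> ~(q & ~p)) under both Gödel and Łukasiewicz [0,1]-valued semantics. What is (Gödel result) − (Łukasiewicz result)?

Gödel evaluation:
  (q | r) = max(0.76, 0.24) = 0.76
  (p -> (q | r)): 0.52 ≤ 0.76, so result = 1
  ~p: Gödel ¬ of 0.52 = 0 (operand ≠ 0)
  (q & ~p) = min(0.76, 0) = 0
  ~(q & ~p): Gödel ¬ of 0 = 1 (operand is 0)
  ((p -> (q | r)) -> ~(q & ~p)): 1 ≤ 1, so result = 1
  ~((p -> (q | r)) -> ~(q & ~p)): Gödel ¬ of 1 = 0 (operand ≠ 0)
  Gödel value = 0
Łukasiewicz evaluation:
  (q | r) = max(0.76, 0.24) = 0.76
  (p -> (q | r)): min(1, 1 − 0.52 + 0.76) = 1
  ~p: Łukasiewicz ¬ gives 1 − 0.52 = 0.48
  (q & ~p) = min(0.76, 0.48) = 0.48
  ~(q & ~p): Łukasiewicz ¬ gives 1 − 0.48 = 0.52
  ((p -> (q | r)) -> ~(q & ~p)): min(1, 1 − 1 + 0.52) = 0.52
  ~((p -> (q | r)) -> ~(q & ~p)): Łukasiewicz ¬ gives 1 − 0.52 = 0.48
  Łukasiewicz value = 0.48
Difference: 0 − 0.48 = -0.48

-0.48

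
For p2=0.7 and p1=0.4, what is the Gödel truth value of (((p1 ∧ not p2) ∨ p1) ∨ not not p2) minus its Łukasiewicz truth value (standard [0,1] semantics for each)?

Gödel evaluation:
  not p2: Gödel ¬ of 0.7 = 0 (operand ≠ 0)
  (p1 ∧ not p2) = min(0.4, 0) = 0
  ((p1 ∧ not p2) ∨ p1) = max(0, 0.4) = 0.4
  not p2: Gödel ¬ of 0.7 = 0 (operand ≠ 0)
  not not p2: Gödel ¬ of 0 = 1 (operand is 0)
  (((p1 ∧ not p2) ∨ p1) ∨ not not p2) = max(0.4, 1) = 1
  Gödel value = 1
Łukasiewicz evaluation:
  not p2: Łukasiewicz ¬ gives 1 − 0.7 = 0.3
  (p1 ∧ not p2) = min(0.4, 0.3) = 0.3
  ((p1 ∧ not p2) ∨ p1) = max(0.3, 0.4) = 0.4
  not p2: Łukasiewicz ¬ gives 1 − 0.7 = 0.3
  not not p2: Łukasiewicz ¬ gives 1 − 0.3 = 0.7
  (((p1 ∧ not p2) ∨ p1) ∨ not not p2) = max(0.4, 0.7) = 0.7
  Łukasiewicz value = 0.7
Difference: 1 − 0.7 = 0.30

0.30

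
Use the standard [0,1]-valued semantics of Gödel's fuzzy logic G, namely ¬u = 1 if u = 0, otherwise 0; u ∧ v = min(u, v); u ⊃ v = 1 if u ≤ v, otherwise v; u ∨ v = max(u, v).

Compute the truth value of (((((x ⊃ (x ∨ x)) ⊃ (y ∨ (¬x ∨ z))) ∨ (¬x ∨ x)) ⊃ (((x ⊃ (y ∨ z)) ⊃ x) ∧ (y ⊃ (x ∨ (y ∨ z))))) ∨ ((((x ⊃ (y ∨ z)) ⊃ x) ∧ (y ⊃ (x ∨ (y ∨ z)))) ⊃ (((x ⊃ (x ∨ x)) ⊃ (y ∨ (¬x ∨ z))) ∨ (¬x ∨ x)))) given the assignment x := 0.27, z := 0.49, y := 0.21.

(x ∨ x) = max(0.27, 0.27) = 0.27
(x ⊃ (x ∨ x)): 0.27 ≤ 0.27, so result = 1
¬x: Gödel ¬ of 0.27 = 0 (operand ≠ 0)
(¬x ∨ z) = max(0, 0.49) = 0.49
(y ∨ (¬x ∨ z)) = max(0.21, 0.49) = 0.49
((x ⊃ (x ∨ x)) ⊃ (y ∨ (¬x ∨ z))): 1 > 0.49, so result = 0.49
¬x: Gödel ¬ of 0.27 = 0 (operand ≠ 0)
(¬x ∨ x) = max(0, 0.27) = 0.27
(((x ⊃ (x ∨ x)) ⊃ (y ∨ (¬x ∨ z))) ∨ (¬x ∨ x)) = max(0.49, 0.27) = 0.49
(y ∨ z) = max(0.21, 0.49) = 0.49
(x ⊃ (y ∨ z)): 0.27 ≤ 0.49, so result = 1
((x ⊃ (y ∨ z)) ⊃ x): 1 > 0.27, so result = 0.27
(y ∨ z) = max(0.21, 0.49) = 0.49
(x ∨ (y ∨ z)) = max(0.27, 0.49) = 0.49
(y ⊃ (x ∨ (y ∨ z))): 0.21 ≤ 0.49, so result = 1
(((x ⊃ (y ∨ z)) ⊃ x) ∧ (y ⊃ (x ∨ (y ∨ z)))) = min(0.27, 1) = 0.27
((((x ⊃ (x ∨ x)) ⊃ (y ∨ (¬x ∨ z))) ∨ (¬x ∨ x)) ⊃ (((x ⊃ (y ∨ z)) ⊃ x) ∧ (y ⊃ (x ∨ (y ∨ z))))): 0.49 > 0.27, so result = 0.27
(y ∨ z) = max(0.21, 0.49) = 0.49
(x ⊃ (y ∨ z)): 0.27 ≤ 0.49, so result = 1
((x ⊃ (y ∨ z)) ⊃ x): 1 > 0.27, so result = 0.27
(y ∨ z) = max(0.21, 0.49) = 0.49
(x ∨ (y ∨ z)) = max(0.27, 0.49) = 0.49
(y ⊃ (x ∨ (y ∨ z))): 0.21 ≤ 0.49, so result = 1
(((x ⊃ (y ∨ z)) ⊃ x) ∧ (y ⊃ (x ∨ (y ∨ z)))) = min(0.27, 1) = 0.27
(x ∨ x) = max(0.27, 0.27) = 0.27
(x ⊃ (x ∨ x)): 0.27 ≤ 0.27, so result = 1
¬x: Gödel ¬ of 0.27 = 0 (operand ≠ 0)
(¬x ∨ z) = max(0, 0.49) = 0.49
(y ∨ (¬x ∨ z)) = max(0.21, 0.49) = 0.49
((x ⊃ (x ∨ x)) ⊃ (y ∨ (¬x ∨ z))): 1 > 0.49, so result = 0.49
¬x: Gödel ¬ of 0.27 = 0 (operand ≠ 0)
(¬x ∨ x) = max(0, 0.27) = 0.27
(((x ⊃ (x ∨ x)) ⊃ (y ∨ (¬x ∨ z))) ∨ (¬x ∨ x)) = max(0.49, 0.27) = 0.49
((((x ⊃ (y ∨ z)) ⊃ x) ∧ (y ⊃ (x ∨ (y ∨ z)))) ⊃ (((x ⊃ (x ∨ x)) ⊃ (y ∨ (¬x ∨ z))) ∨ (¬x ∨ x))): 0.27 ≤ 0.49, so result = 1
(((((x ⊃ (x ∨ x)) ⊃ (y ∨ (¬x ∨ z))) ∨ (¬x ∨ x)) ⊃ (((x ⊃ (y ∨ z)) ⊃ x) ∧ (y ⊃ (x ∨ (y ∨ z))))) ∨ ((((x ⊃ (y ∨ z)) ⊃ x) ∧ (y ⊃ (x ∨ (y ∨ z)))) ⊃ (((x ⊃ (x ∨ x)) ⊃ (y ∨ (¬x ∨ z))) ∨ (¬x ∨ x)))) = max(0.27, 1) = 1

1.00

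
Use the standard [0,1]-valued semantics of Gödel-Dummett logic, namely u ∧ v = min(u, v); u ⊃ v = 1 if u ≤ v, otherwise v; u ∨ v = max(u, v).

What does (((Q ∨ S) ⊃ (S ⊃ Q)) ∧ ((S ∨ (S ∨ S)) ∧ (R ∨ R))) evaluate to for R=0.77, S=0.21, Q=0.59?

(Q ∨ S) = max(0.59, 0.21) = 0.59
(S ⊃ Q): 0.21 ≤ 0.59, so result = 1
((Q ∨ S) ⊃ (S ⊃ Q)): 0.59 ≤ 1, so result = 1
(S ∨ S) = max(0.21, 0.21) = 0.21
(S ∨ (S ∨ S)) = max(0.21, 0.21) = 0.21
(R ∨ R) = max(0.77, 0.77) = 0.77
((S ∨ (S ∨ S)) ∧ (R ∨ R)) = min(0.21, 0.77) = 0.21
(((Q ∨ S) ⊃ (S ⊃ Q)) ∧ ((S ∨ (S ∨ S)) ∧ (R ∨ R))) = min(1, 0.21) = 0.21

0.21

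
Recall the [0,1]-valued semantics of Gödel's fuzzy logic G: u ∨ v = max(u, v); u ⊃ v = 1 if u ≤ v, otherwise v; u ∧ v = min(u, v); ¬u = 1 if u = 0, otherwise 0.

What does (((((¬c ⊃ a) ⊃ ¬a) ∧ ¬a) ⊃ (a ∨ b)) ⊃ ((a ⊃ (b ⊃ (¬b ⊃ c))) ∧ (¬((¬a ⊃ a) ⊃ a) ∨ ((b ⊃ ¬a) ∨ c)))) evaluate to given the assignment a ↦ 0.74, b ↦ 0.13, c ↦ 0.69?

0.69

¬c: Gödel ¬ of 0.69 = 0 (operand ≠ 0)
(¬c ⊃ a): 0 ≤ 0.74, so result = 1
¬a: Gödel ¬ of 0.74 = 0 (operand ≠ 0)
((¬c ⊃ a) ⊃ ¬a): 1 > 0, so result = 0
¬a: Gödel ¬ of 0.74 = 0 (operand ≠ 0)
(((¬c ⊃ a) ⊃ ¬a) ∧ ¬a) = min(0, 0) = 0
(a ∨ b) = max(0.74, 0.13) = 0.74
((((¬c ⊃ a) ⊃ ¬a) ∧ ¬a) ⊃ (a ∨ b)): 0 ≤ 0.74, so result = 1
¬b: Gödel ¬ of 0.13 = 0 (operand ≠ 0)
(¬b ⊃ c): 0 ≤ 0.69, so result = 1
(b ⊃ (¬b ⊃ c)): 0.13 ≤ 1, so result = 1
(a ⊃ (b ⊃ (¬b ⊃ c))): 0.74 ≤ 1, so result = 1
¬a: Gödel ¬ of 0.74 = 0 (operand ≠ 0)
(¬a ⊃ a): 0 ≤ 0.74, so result = 1
((¬a ⊃ a) ⊃ a): 1 > 0.74, so result = 0.74
¬((¬a ⊃ a) ⊃ a): Gödel ¬ of 0.74 = 0 (operand ≠ 0)
¬a: Gödel ¬ of 0.74 = 0 (operand ≠ 0)
(b ⊃ ¬a): 0.13 > 0, so result = 0
((b ⊃ ¬a) ∨ c) = max(0, 0.69) = 0.69
(¬((¬a ⊃ a) ⊃ a) ∨ ((b ⊃ ¬a) ∨ c)) = max(0, 0.69) = 0.69
((a ⊃ (b ⊃ (¬b ⊃ c))) ∧ (¬((¬a ⊃ a) ⊃ a) ∨ ((b ⊃ ¬a) ∨ c))) = min(1, 0.69) = 0.69
(((((¬c ⊃ a) ⊃ ¬a) ∧ ¬a) ⊃ (a ∨ b)) ⊃ ((a ⊃ (b ⊃ (¬b ⊃ c))) ∧ (¬((¬a ⊃ a) ⊃ a) ∨ ((b ⊃ ¬a) ∨ c)))): 1 > 0.69, so result = 0.69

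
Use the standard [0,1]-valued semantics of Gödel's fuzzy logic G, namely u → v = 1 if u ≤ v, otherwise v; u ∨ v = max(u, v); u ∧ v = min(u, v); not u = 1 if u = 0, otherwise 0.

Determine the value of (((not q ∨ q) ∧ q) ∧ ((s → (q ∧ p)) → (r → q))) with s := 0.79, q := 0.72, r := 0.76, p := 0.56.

0.72

not q: Gödel ¬ of 0.72 = 0 (operand ≠ 0)
(not q ∨ q) = max(0, 0.72) = 0.72
((not q ∨ q) ∧ q) = min(0.72, 0.72) = 0.72
(q ∧ p) = min(0.72, 0.56) = 0.56
(s → (q ∧ p)): 0.79 > 0.56, so result = 0.56
(r → q): 0.76 > 0.72, so result = 0.72
((s → (q ∧ p)) → (r → q)): 0.56 ≤ 0.72, so result = 1
(((not q ∨ q) ∧ q) ∧ ((s → (q ∧ p)) → (r → q))) = min(0.72, 1) = 0.72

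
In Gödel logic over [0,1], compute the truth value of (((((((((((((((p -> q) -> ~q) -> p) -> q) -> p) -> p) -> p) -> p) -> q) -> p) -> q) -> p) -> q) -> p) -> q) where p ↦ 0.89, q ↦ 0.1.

0.10

(p -> q): 0.89 > 0.1, so result = 0.1
~q: Gödel ¬ of 0.1 = 0 (operand ≠ 0)
((p -> q) -> ~q): 0.1 > 0, so result = 0
(((p -> q) -> ~q) -> p): 0 ≤ 0.89, so result = 1
((((p -> q) -> ~q) -> p) -> q): 1 > 0.1, so result = 0.1
(((((p -> q) -> ~q) -> p) -> q) -> p): 0.1 ≤ 0.89, so result = 1
((((((p -> q) -> ~q) -> p) -> q) -> p) -> p): 1 > 0.89, so result = 0.89
(((((((p -> q) -> ~q) -> p) -> q) -> p) -> p) -> p): 0.89 ≤ 0.89, so result = 1
((((((((p -> q) -> ~q) -> p) -> q) -> p) -> p) -> p) -> p): 1 > 0.89, so result = 0.89
(((((((((p -> q) -> ~q) -> p) -> q) -> p) -> p) -> p) -> p) -> q): 0.89 > 0.1, so result = 0.1
((((((((((p -> q) -> ~q) -> p) -> q) -> p) -> p) -> p) -> p) -> q) -> p): 0.1 ≤ 0.89, so result = 1
(((((((((((p -> q) -> ~q) -> p) -> q) -> p) -> p) -> p) -> p) -> q) -> p) -> q): 1 > 0.1, so result = 0.1
((((((((((((p -> q) -> ~q) -> p) -> q) -> p) -> p) -> p) -> p) -> q) -> p) -> q) -> p): 0.1 ≤ 0.89, so result = 1
(((((((((((((p -> q) -> ~q) -> p) -> q) -> p) -> p) -> p) -> p) -> q) -> p) -> q) -> p) -> q): 1 > 0.1, so result = 0.1
((((((((((((((p -> q) -> ~q) -> p) -> q) -> p) -> p) -> p) -> p) -> q) -> p) -> q) -> p) -> q) -> p): 0.1 ≤ 0.89, so result = 1
(((((((((((((((p -> q) -> ~q) -> p) -> q) -> p) -> p) -> p) -> p) -> q) -> p) -> q) -> p) -> q) -> p) -> q): 1 > 0.1, so result = 0.1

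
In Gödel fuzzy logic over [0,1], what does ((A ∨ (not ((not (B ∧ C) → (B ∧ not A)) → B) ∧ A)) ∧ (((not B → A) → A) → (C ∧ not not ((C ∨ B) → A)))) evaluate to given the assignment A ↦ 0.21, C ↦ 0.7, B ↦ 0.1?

0.21

(B ∧ C) = min(0.1, 0.7) = 0.1
not (B ∧ C): Gödel ¬ of 0.1 = 0 (operand ≠ 0)
not A: Gödel ¬ of 0.21 = 0 (operand ≠ 0)
(B ∧ not A) = min(0.1, 0) = 0
(not (B ∧ C) → (B ∧ not A)): 0 ≤ 0, so result = 1
((not (B ∧ C) → (B ∧ not A)) → B): 1 > 0.1, so result = 0.1
not ((not (B ∧ C) → (B ∧ not A)) → B): Gödel ¬ of 0.1 = 0 (operand ≠ 0)
(not ((not (B ∧ C) → (B ∧ not A)) → B) ∧ A) = min(0, 0.21) = 0
(A ∨ (not ((not (B ∧ C) → (B ∧ not A)) → B) ∧ A)) = max(0.21, 0) = 0.21
not B: Gödel ¬ of 0.1 = 0 (operand ≠ 0)
(not B → A): 0 ≤ 0.21, so result = 1
((not B → A) → A): 1 > 0.21, so result = 0.21
(C ∨ B) = max(0.7, 0.1) = 0.7
((C ∨ B) → A): 0.7 > 0.21, so result = 0.21
not ((C ∨ B) → A): Gödel ¬ of 0.21 = 0 (operand ≠ 0)
not not ((C ∨ B) → A): Gödel ¬ of 0 = 1 (operand is 0)
(C ∧ not not ((C ∨ B) → A)) = min(0.7, 1) = 0.7
(((not B → A) → A) → (C ∧ not not ((C ∨ B) → A))): 0.21 ≤ 0.7, so result = 1
((A ∨ (not ((not (B ∧ C) → (B ∧ not A)) → B) ∧ A)) ∧ (((not B → A) → A) → (C ∧ not not ((C ∨ B) → A)))) = min(0.21, 1) = 0.21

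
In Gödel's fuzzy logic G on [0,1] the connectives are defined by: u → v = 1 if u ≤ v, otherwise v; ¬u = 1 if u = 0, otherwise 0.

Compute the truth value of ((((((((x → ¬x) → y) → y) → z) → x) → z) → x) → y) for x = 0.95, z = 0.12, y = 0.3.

¬x: Gödel ¬ of 0.95 = 0 (operand ≠ 0)
(x → ¬x): 0.95 > 0, so result = 0
((x → ¬x) → y): 0 ≤ 0.3, so result = 1
(((x → ¬x) → y) → y): 1 > 0.3, so result = 0.3
((((x → ¬x) → y) → y) → z): 0.3 > 0.12, so result = 0.12
(((((x → ¬x) → y) → y) → z) → x): 0.12 ≤ 0.95, so result = 1
((((((x → ¬x) → y) → y) → z) → x) → z): 1 > 0.12, so result = 0.12
(((((((x → ¬x) → y) → y) → z) → x) → z) → x): 0.12 ≤ 0.95, so result = 1
((((((((x → ¬x) → y) → y) → z) → x) → z) → x) → y): 1 > 0.3, so result = 0.3

0.30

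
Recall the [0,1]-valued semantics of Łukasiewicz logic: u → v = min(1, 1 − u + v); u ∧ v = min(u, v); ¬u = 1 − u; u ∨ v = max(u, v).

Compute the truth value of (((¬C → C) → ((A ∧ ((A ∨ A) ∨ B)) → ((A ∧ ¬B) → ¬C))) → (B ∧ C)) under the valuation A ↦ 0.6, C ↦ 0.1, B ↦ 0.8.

0.10

¬C: Łukasiewicz ¬ gives 1 − 0.1 = 0.9
(¬C → C): min(1, 1 − 0.9 + 0.1) = 0.2
(A ∨ A) = max(0.6, 0.6) = 0.6
((A ∨ A) ∨ B) = max(0.6, 0.8) = 0.8
(A ∧ ((A ∨ A) ∨ B)) = min(0.6, 0.8) = 0.6
¬B: Łukasiewicz ¬ gives 1 − 0.8 = 0.2
(A ∧ ¬B) = min(0.6, 0.2) = 0.2
¬C: Łukasiewicz ¬ gives 1 − 0.1 = 0.9
((A ∧ ¬B) → ¬C): min(1, 1 − 0.2 + 0.9) = 1
((A ∧ ((A ∨ A) ∨ B)) → ((A ∧ ¬B) → ¬C)): min(1, 1 − 0.6 + 1) = 1
((¬C → C) → ((A ∧ ((A ∨ A) ∨ B)) → ((A ∧ ¬B) → ¬C))): min(1, 1 − 0.2 + 1) = 1
(B ∧ C) = min(0.8, 0.1) = 0.1
(((¬C → C) → ((A ∧ ((A ∨ A) ∨ B)) → ((A ∧ ¬B) → ¬C))) → (B ∧ C)): min(1, 1 − 1 + 0.1) = 0.1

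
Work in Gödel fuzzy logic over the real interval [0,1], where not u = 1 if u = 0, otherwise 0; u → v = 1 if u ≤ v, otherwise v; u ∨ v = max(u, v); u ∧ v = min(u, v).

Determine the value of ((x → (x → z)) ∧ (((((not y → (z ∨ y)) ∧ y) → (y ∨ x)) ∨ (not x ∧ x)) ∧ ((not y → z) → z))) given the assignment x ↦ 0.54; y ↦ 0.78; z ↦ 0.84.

(x → z): 0.54 ≤ 0.84, so result = 1
(x → (x → z)): 0.54 ≤ 1, so result = 1
not y: Gödel ¬ of 0.78 = 0 (operand ≠ 0)
(z ∨ y) = max(0.84, 0.78) = 0.84
(not y → (z ∨ y)): 0 ≤ 0.84, so result = 1
((not y → (z ∨ y)) ∧ y) = min(1, 0.78) = 0.78
(y ∨ x) = max(0.78, 0.54) = 0.78
(((not y → (z ∨ y)) ∧ y) → (y ∨ x)): 0.78 ≤ 0.78, so result = 1
not x: Gödel ¬ of 0.54 = 0 (operand ≠ 0)
(not x ∧ x) = min(0, 0.54) = 0
((((not y → (z ∨ y)) ∧ y) → (y ∨ x)) ∨ (not x ∧ x)) = max(1, 0) = 1
not y: Gödel ¬ of 0.78 = 0 (operand ≠ 0)
(not y → z): 0 ≤ 0.84, so result = 1
((not y → z) → z): 1 > 0.84, so result = 0.84
(((((not y → (z ∨ y)) ∧ y) → (y ∨ x)) ∨ (not x ∧ x)) ∧ ((not y → z) → z)) = min(1, 0.84) = 0.84
((x → (x → z)) ∧ (((((not y → (z ∨ y)) ∧ y) → (y ∨ x)) ∨ (not x ∧ x)) ∧ ((not y → z) → z))) = min(1, 0.84) = 0.84

0.84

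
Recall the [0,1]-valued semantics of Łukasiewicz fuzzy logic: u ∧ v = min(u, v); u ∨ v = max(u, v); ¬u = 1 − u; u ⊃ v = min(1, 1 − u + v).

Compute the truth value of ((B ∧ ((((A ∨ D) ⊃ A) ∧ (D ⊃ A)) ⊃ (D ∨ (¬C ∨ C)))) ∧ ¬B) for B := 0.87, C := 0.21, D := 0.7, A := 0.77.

(A ∨ D) = max(0.77, 0.7) = 0.77
((A ∨ D) ⊃ A): min(1, 1 − 0.77 + 0.77) = 1
(D ⊃ A): min(1, 1 − 0.7 + 0.77) = 1
(((A ∨ D) ⊃ A) ∧ (D ⊃ A)) = min(1, 1) = 1
¬C: Łukasiewicz ¬ gives 1 − 0.21 = 0.79
(¬C ∨ C) = max(0.79, 0.21) = 0.79
(D ∨ (¬C ∨ C)) = max(0.7, 0.79) = 0.79
((((A ∨ D) ⊃ A) ∧ (D ⊃ A)) ⊃ (D ∨ (¬C ∨ C))): min(1, 1 − 1 + 0.79) = 0.79
(B ∧ ((((A ∨ D) ⊃ A) ∧ (D ⊃ A)) ⊃ (D ∨ (¬C ∨ C)))) = min(0.87, 0.79) = 0.79
¬B: Łukasiewicz ¬ gives 1 − 0.87 = 0.13
((B ∧ ((((A ∨ D) ⊃ A) ∧ (D ⊃ A)) ⊃ (D ∨ (¬C ∨ C)))) ∧ ¬B) = min(0.79, 0.13) = 0.13

0.13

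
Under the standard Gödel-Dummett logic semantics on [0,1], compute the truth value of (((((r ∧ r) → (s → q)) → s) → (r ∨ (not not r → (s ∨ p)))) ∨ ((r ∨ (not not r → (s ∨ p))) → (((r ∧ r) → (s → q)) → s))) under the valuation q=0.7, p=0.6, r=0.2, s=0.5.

1.00

(r ∧ r) = min(0.2, 0.2) = 0.2
(s → q): 0.5 ≤ 0.7, so result = 1
((r ∧ r) → (s → q)): 0.2 ≤ 1, so result = 1
(((r ∧ r) → (s → q)) → s): 1 > 0.5, so result = 0.5
not r: Gödel ¬ of 0.2 = 0 (operand ≠ 0)
not not r: Gödel ¬ of 0 = 1 (operand is 0)
(s ∨ p) = max(0.5, 0.6) = 0.6
(not not r → (s ∨ p)): 1 > 0.6, so result = 0.6
(r ∨ (not not r → (s ∨ p))) = max(0.2, 0.6) = 0.6
((((r ∧ r) → (s → q)) → s) → (r ∨ (not not r → (s ∨ p)))): 0.5 ≤ 0.6, so result = 1
not r: Gödel ¬ of 0.2 = 0 (operand ≠ 0)
not not r: Gödel ¬ of 0 = 1 (operand is 0)
(s ∨ p) = max(0.5, 0.6) = 0.6
(not not r → (s ∨ p)): 1 > 0.6, so result = 0.6
(r ∨ (not not r → (s ∨ p))) = max(0.2, 0.6) = 0.6
(r ∧ r) = min(0.2, 0.2) = 0.2
(s → q): 0.5 ≤ 0.7, so result = 1
((r ∧ r) → (s → q)): 0.2 ≤ 1, so result = 1
(((r ∧ r) → (s → q)) → s): 1 > 0.5, so result = 0.5
((r ∨ (not not r → (s ∨ p))) → (((r ∧ r) → (s → q)) → s)): 0.6 > 0.5, so result = 0.5
(((((r ∧ r) → (s → q)) → s) → (r ∨ (not not r → (s ∨ p)))) ∨ ((r ∨ (not not r → (s ∨ p))) → (((r ∧ r) → (s → q)) → s))) = max(1, 0.5) = 1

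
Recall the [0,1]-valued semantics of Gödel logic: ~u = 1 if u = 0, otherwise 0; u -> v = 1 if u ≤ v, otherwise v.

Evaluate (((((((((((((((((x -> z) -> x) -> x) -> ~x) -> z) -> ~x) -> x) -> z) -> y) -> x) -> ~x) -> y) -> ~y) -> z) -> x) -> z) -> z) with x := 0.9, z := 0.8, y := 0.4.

1.00

(x -> z): 0.9 > 0.8, so result = 0.8
((x -> z) -> x): 0.8 ≤ 0.9, so result = 1
(((x -> z) -> x) -> x): 1 > 0.9, so result = 0.9
~x: Gödel ¬ of 0.9 = 0 (operand ≠ 0)
((((x -> z) -> x) -> x) -> ~x): 0.9 > 0, so result = 0
(((((x -> z) -> x) -> x) -> ~x) -> z): 0 ≤ 0.8, so result = 1
~x: Gödel ¬ of 0.9 = 0 (operand ≠ 0)
((((((x -> z) -> x) -> x) -> ~x) -> z) -> ~x): 1 > 0, so result = 0
(((((((x -> z) -> x) -> x) -> ~x) -> z) -> ~x) -> x): 0 ≤ 0.9, so result = 1
((((((((x -> z) -> x) -> x) -> ~x) -> z) -> ~x) -> x) -> z): 1 > 0.8, so result = 0.8
(((((((((x -> z) -> x) -> x) -> ~x) -> z) -> ~x) -> x) -> z) -> y): 0.8 > 0.4, so result = 0.4
((((((((((x -> z) -> x) -> x) -> ~x) -> z) -> ~x) -> x) -> z) -> y) -> x): 0.4 ≤ 0.9, so result = 1
~x: Gödel ¬ of 0.9 = 0 (operand ≠ 0)
(((((((((((x -> z) -> x) -> x) -> ~x) -> z) -> ~x) -> x) -> z) -> y) -> x) -> ~x): 1 > 0, so result = 0
((((((((((((x -> z) -> x) -> x) -> ~x) -> z) -> ~x) -> x) -> z) -> y) -> x) -> ~x) -> y): 0 ≤ 0.4, so result = 1
~y: Gödel ¬ of 0.4 = 0 (operand ≠ 0)
(((((((((((((x -> z) -> x) -> x) -> ~x) -> z) -> ~x) -> x) -> z) -> y) -> x) -> ~x) -> y) -> ~y): 1 > 0, so result = 0
((((((((((((((x -> z) -> x) -> x) -> ~x) -> z) -> ~x) -> x) -> z) -> y) -> x) -> ~x) -> y) -> ~y) -> z): 0 ≤ 0.8, so result = 1
(((((((((((((((x -> z) -> x) -> x) -> ~x) -> z) -> ~x) -> x) -> z) -> y) -> x) -> ~x) -> y) -> ~y) -> z) -> x): 1 > 0.9, so result = 0.9
((((((((((((((((x -> z) -> x) -> x) -> ~x) -> z) -> ~x) -> x) -> z) -> y) -> x) -> ~x) -> y) -> ~y) -> z) -> x) -> z): 0.9 > 0.8, so result = 0.8
(((((((((((((((((x -> z) -> x) -> x) -> ~x) -> z) -> ~x) -> x) -> z) -> y) -> x) -> ~x) -> y) -> ~y) -> z) -> x) -> z) -> z): 0.8 ≤ 0.8, so result = 1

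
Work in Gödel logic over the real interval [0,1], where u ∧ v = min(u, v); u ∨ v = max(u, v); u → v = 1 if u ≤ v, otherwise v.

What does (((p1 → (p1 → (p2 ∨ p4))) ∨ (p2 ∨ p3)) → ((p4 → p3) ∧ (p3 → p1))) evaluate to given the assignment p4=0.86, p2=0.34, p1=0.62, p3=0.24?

0.24

(p2 ∨ p4) = max(0.34, 0.86) = 0.86
(p1 → (p2 ∨ p4)): 0.62 ≤ 0.86, so result = 1
(p1 → (p1 → (p2 ∨ p4))): 0.62 ≤ 1, so result = 1
(p2 ∨ p3) = max(0.34, 0.24) = 0.34
((p1 → (p1 → (p2 ∨ p4))) ∨ (p2 ∨ p3)) = max(1, 0.34) = 1
(p4 → p3): 0.86 > 0.24, so result = 0.24
(p3 → p1): 0.24 ≤ 0.62, so result = 1
((p4 → p3) ∧ (p3 → p1)) = min(0.24, 1) = 0.24
(((p1 → (p1 → (p2 ∨ p4))) ∨ (p2 ∨ p3)) → ((p4 → p3) ∧ (p3 → p1))): 1 > 0.24, so result = 0.24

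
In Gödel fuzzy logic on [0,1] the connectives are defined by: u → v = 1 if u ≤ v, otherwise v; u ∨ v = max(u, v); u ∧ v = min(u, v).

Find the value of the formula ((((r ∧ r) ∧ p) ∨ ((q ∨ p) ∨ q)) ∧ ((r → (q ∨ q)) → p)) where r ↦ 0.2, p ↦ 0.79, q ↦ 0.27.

0.79

(r ∧ r) = min(0.2, 0.2) = 0.2
((r ∧ r) ∧ p) = min(0.2, 0.79) = 0.2
(q ∨ p) = max(0.27, 0.79) = 0.79
((q ∨ p) ∨ q) = max(0.79, 0.27) = 0.79
(((r ∧ r) ∧ p) ∨ ((q ∨ p) ∨ q)) = max(0.2, 0.79) = 0.79
(q ∨ q) = max(0.27, 0.27) = 0.27
(r → (q ∨ q)): 0.2 ≤ 0.27, so result = 1
((r → (q ∨ q)) → p): 1 > 0.79, so result = 0.79
((((r ∧ r) ∧ p) ∨ ((q ∨ p) ∨ q)) ∧ ((r → (q ∨ q)) → p)) = min(0.79, 0.79) = 0.79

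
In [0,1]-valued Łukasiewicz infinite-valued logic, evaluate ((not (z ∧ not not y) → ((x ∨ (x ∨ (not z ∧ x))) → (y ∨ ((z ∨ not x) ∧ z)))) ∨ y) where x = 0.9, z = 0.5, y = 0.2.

0.80

not y: Łukasiewicz ¬ gives 1 − 0.2 = 0.8
not not y: Łukasiewicz ¬ gives 1 − 0.8 = 0.2
(z ∧ not not y) = min(0.5, 0.2) = 0.2
not (z ∧ not not y): Łukasiewicz ¬ gives 1 − 0.2 = 0.8
not z: Łukasiewicz ¬ gives 1 − 0.5 = 0.5
(not z ∧ x) = min(0.5, 0.9) = 0.5
(x ∨ (not z ∧ x)) = max(0.9, 0.5) = 0.9
(x ∨ (x ∨ (not z ∧ x))) = max(0.9, 0.9) = 0.9
not x: Łukasiewicz ¬ gives 1 − 0.9 = 0.1
(z ∨ not x) = max(0.5, 0.1) = 0.5
((z ∨ not x) ∧ z) = min(0.5, 0.5) = 0.5
(y ∨ ((z ∨ not x) ∧ z)) = max(0.2, 0.5) = 0.5
((x ∨ (x ∨ (not z ∧ x))) → (y ∨ ((z ∨ not x) ∧ z))): min(1, 1 − 0.9 + 0.5) = 0.6
(not (z ∧ not not y) → ((x ∨ (x ∨ (not z ∧ x))) → (y ∨ ((z ∨ not x) ∧ z)))): min(1, 1 − 0.8 + 0.6) = 0.8
((not (z ∧ not not y) → ((x ∨ (x ∨ (not z ∧ x))) → (y ∨ ((z ∨ not x) ∧ z)))) ∨ y) = max(0.8, 0.2) = 0.8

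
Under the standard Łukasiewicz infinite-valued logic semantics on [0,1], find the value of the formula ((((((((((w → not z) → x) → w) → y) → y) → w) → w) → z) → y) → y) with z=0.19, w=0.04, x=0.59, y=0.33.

not z: Łukasiewicz ¬ gives 1 − 0.19 = 0.81
(w → not z): min(1, 1 − 0.04 + 0.81) = 1
((w → not z) → x): min(1, 1 − 1 + 0.59) = 0.59
(((w → not z) → x) → w): min(1, 1 − 0.59 + 0.04) = 0.45
((((w → not z) → x) → w) → y): min(1, 1 − 0.45 + 0.33) = 0.88
(((((w → not z) → x) → w) → y) → y): min(1, 1 − 0.88 + 0.33) = 0.45
((((((w → not z) → x) → w) → y) → y) → w): min(1, 1 − 0.45 + 0.04) = 0.59
(((((((w → not z) → x) → w) → y) → y) → w) → w): min(1, 1 − 0.59 + 0.04) = 0.45
((((((((w → not z) → x) → w) → y) → y) → w) → w) → z): min(1, 1 − 0.45 + 0.19) = 0.74
(((((((((w → not z) → x) → w) → y) → y) → w) → w) → z) → y): min(1, 1 − 0.74 + 0.33) = 0.59
((((((((((w → not z) → x) → w) → y) → y) → w) → w) → z) → y) → y): min(1, 1 − 0.59 + 0.33) = 0.74

0.74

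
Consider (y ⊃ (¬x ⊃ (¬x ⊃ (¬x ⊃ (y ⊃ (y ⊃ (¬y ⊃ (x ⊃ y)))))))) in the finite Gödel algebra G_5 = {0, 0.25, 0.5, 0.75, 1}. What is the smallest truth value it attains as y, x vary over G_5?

Every assignment gives 1. For instance at y = 0, x = 0:
  ¬x: Gödel ¬ of 0 = 1 (operand is 0)
  ¬x: Gödel ¬ of 0 = 1 (operand is 0)
  ¬x: Gödel ¬ of 0 = 1 (operand is 0)
  ¬y: Gödel ¬ of 0 = 1 (operand is 0)
  (x ⊃ y): 0 ≤ 0, so result = 1
  (¬y ⊃ (x ⊃ y)): 1 ≤ 1, so result = 1
  (y ⊃ (¬y ⊃ (x ⊃ y))): 0 ≤ 1, so result = 1
  (y ⊃ (y ⊃ (¬y ⊃ (x ⊃ y)))): 0 ≤ 1, so result = 1
  (¬x ⊃ (y ⊃ (y ⊃ (¬y ⊃ (x ⊃ y))))): 1 ≤ 1, so result = 1
  (¬x ⊃ (¬x ⊃ (y ⊃ (y ⊃ (¬y ⊃ (x ⊃ y)))))): 1 ≤ 1, so result = 1
  (¬x ⊃ (¬x ⊃ (¬x ⊃ (y ⊃ (y ⊃ (¬y ⊃ (x ⊃ y))))))): 1 ≤ 1, so result = 1
  (y ⊃ (¬x ⊃ (¬x ⊃ (¬x ⊃ (y ⊃ (y ⊃ (¬y ⊃ (x ⊃ y)))))))): 0 ≤ 1, so result = 1
All 25 assignments give value 1 — the formula is a G_5-tautology.

1.00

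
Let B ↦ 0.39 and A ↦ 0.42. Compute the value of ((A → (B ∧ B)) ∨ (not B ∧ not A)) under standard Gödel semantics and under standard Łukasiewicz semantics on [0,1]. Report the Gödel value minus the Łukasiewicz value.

Gödel evaluation:
  (B ∧ B) = min(0.39, 0.39) = 0.39
  (A → (B ∧ B)): 0.42 > 0.39, so result = 0.39
  not B: Gödel ¬ of 0.39 = 0 (operand ≠ 0)
  not A: Gödel ¬ of 0.42 = 0 (operand ≠ 0)
  (not B ∧ not A) = min(0, 0) = 0
  ((A → (B ∧ B)) ∨ (not B ∧ not A)) = max(0.39, 0) = 0.39
  Gödel value = 0.39
Łukasiewicz evaluation:
  (B ∧ B) = min(0.39, 0.39) = 0.39
  (A → (B ∧ B)): min(1, 1 − 0.42 + 0.39) = 0.97
  not B: Łukasiewicz ¬ gives 1 − 0.39 = 0.61
  not A: Łukasiewicz ¬ gives 1 − 0.42 = 0.58
  (not B ∧ not A) = min(0.61, 0.58) = 0.58
  ((A → (B ∧ B)) ∨ (not B ∧ not A)) = max(0.97, 0.58) = 0.97
  Łukasiewicz value = 0.97
Difference: 0.39 − 0.97 = -0.58

-0.58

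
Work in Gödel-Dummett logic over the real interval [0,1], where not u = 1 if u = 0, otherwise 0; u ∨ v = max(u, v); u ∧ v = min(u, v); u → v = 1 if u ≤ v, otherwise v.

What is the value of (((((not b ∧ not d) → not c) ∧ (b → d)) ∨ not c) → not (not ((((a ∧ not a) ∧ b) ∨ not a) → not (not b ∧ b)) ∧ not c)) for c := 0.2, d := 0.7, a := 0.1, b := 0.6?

not b: Gödel ¬ of 0.6 = 0 (operand ≠ 0)
not d: Gödel ¬ of 0.7 = 0 (operand ≠ 0)
(not b ∧ not d) = min(0, 0) = 0
not c: Gödel ¬ of 0.2 = 0 (operand ≠ 0)
((not b ∧ not d) → not c): 0 ≤ 0, so result = 1
(b → d): 0.6 ≤ 0.7, so result = 1
(((not b ∧ not d) → not c) ∧ (b → d)) = min(1, 1) = 1
not c: Gödel ¬ of 0.2 = 0 (operand ≠ 0)
((((not b ∧ not d) → not c) ∧ (b → d)) ∨ not c) = max(1, 0) = 1
not a: Gödel ¬ of 0.1 = 0 (operand ≠ 0)
(a ∧ not a) = min(0.1, 0) = 0
((a ∧ not a) ∧ b) = min(0, 0.6) = 0
not a: Gödel ¬ of 0.1 = 0 (operand ≠ 0)
(((a ∧ not a) ∧ b) ∨ not a) = max(0, 0) = 0
not b: Gödel ¬ of 0.6 = 0 (operand ≠ 0)
(not b ∧ b) = min(0, 0.6) = 0
not (not b ∧ b): Gödel ¬ of 0 = 1 (operand is 0)
((((a ∧ not a) ∧ b) ∨ not a) → not (not b ∧ b)): 0 ≤ 1, so result = 1
not ((((a ∧ not a) ∧ b) ∨ not a) → not (not b ∧ b)): Gödel ¬ of 1 = 0 (operand ≠ 0)
not c: Gödel ¬ of 0.2 = 0 (operand ≠ 0)
(not ((((a ∧ not a) ∧ b) ∨ not a) → not (not b ∧ b)) ∧ not c) = min(0, 0) = 0
not (not ((((a ∧ not a) ∧ b) ∨ not a) → not (not b ∧ b)) ∧ not c): Gödel ¬ of 0 = 1 (operand is 0)
(((((not b ∧ not d) → not c) ∧ (b → d)) ∨ not c) → not (not ((((a ∧ not a) ∧ b) ∨ not a) → not (not b ∧ b)) ∧ not c)): 1 ≤ 1, so result = 1

1.00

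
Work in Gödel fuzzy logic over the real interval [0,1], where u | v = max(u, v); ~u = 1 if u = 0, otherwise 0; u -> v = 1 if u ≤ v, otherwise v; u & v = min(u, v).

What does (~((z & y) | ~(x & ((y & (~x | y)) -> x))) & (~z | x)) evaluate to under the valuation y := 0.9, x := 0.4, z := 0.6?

0.00

(z & y) = min(0.6, 0.9) = 0.6
~x: Gödel ¬ of 0.4 = 0 (operand ≠ 0)
(~x | y) = max(0, 0.9) = 0.9
(y & (~x | y)) = min(0.9, 0.9) = 0.9
((y & (~x | y)) -> x): 0.9 > 0.4, so result = 0.4
(x & ((y & (~x | y)) -> x)) = min(0.4, 0.4) = 0.4
~(x & ((y & (~x | y)) -> x)): Gödel ¬ of 0.4 = 0 (operand ≠ 0)
((z & y) | ~(x & ((y & (~x | y)) -> x))) = max(0.6, 0) = 0.6
~((z & y) | ~(x & ((y & (~x | y)) -> x))): Gödel ¬ of 0.6 = 0 (operand ≠ 0)
~z: Gödel ¬ of 0.6 = 0 (operand ≠ 0)
(~z | x) = max(0, 0.4) = 0.4
(~((z & y) | ~(x & ((y & (~x | y)) -> x))) & (~z | x)) = min(0, 0.4) = 0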